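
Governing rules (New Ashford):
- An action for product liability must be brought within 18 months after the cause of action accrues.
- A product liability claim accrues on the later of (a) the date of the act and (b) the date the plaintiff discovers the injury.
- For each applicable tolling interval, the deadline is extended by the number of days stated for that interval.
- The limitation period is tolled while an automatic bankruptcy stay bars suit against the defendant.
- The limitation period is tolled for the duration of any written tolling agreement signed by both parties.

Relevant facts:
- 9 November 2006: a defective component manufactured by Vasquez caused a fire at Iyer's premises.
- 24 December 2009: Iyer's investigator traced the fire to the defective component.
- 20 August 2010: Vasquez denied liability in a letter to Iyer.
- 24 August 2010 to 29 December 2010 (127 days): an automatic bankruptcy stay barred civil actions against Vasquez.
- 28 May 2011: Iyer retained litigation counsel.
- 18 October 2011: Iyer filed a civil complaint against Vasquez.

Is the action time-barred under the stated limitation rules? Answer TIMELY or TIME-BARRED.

TIMELY

Taking the later of the act (9 November 2006) and discovery (24 December 2009), the claim accrued on 24 December 2009.
18 months from 24 December 2009 is 24 June 2011.
The automatic bankruptcy stay from 24 August 2010 to 29 December 2010 tolled the period for 127 days, extending the deadline to 29 October 2011.
Nothing else in the chronology tolls or restarts the period.
The 18 October 2011 filing precedes the 29 October 2011 deadline; the claim is timely.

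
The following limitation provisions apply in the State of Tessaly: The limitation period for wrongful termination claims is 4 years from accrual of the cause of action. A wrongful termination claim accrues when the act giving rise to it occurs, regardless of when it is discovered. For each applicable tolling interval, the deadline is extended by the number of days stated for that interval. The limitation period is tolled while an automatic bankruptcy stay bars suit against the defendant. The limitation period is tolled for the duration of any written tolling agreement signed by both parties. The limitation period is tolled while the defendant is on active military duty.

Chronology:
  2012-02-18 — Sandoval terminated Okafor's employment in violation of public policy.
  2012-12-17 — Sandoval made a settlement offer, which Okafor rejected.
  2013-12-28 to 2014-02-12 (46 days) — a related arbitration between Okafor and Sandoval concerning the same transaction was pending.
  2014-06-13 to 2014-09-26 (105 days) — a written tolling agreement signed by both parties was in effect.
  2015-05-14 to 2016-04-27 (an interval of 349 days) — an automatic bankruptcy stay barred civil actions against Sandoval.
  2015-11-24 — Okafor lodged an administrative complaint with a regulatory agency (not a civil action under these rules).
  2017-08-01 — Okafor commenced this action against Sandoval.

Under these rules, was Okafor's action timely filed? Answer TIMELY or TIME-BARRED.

TIME-BARRED

The limitation period began to run on 2012-02-18.
The untolled deadline — 4 years after 2012-02-18 — is 2016-02-18.
Because the written tolling agreement ran from 2014-06-13 to 2014-09-26, the deadline is extended by 105 days to 2016-06-02.
The automatic bankruptcy stay from 2015-05-14 to 2016-04-27 tolled the period for 349 days, extending the deadline to 2017-05-17.
No stated provision tolls the period for a pending arbitration, so the interval from 2013-12-28 to 2014-02-12 has no effect on the deadline.
The other events in the timeline have no effect on the limitation period under the stated rules.
The 2017-08-01 filing falls after the 2017-05-17 deadline; the claim is time-barred.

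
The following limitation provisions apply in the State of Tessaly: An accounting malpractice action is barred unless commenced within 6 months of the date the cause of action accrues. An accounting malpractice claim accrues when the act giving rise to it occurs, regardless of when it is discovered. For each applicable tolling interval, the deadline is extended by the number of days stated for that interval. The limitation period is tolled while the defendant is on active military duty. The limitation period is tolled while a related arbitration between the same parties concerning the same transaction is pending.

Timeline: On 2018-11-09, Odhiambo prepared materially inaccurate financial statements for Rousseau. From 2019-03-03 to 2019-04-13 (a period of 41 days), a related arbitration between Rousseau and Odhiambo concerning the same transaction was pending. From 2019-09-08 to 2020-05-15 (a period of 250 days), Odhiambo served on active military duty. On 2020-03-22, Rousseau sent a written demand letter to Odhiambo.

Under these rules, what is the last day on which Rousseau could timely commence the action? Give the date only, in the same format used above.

The claim accrued on 2018-11-09, when the wrongful act occurred.
Adding the 6 months base period to 2018-11-09 gives a deadline of 2019-05-09, before any tolling.
The period was tolled for 41 days by the pending related arbitration (2019-03-03 to 2019-04-13), pushing the deadline to 2019-06-19.
The defendant's active military service starting 2019-09-08 came too late — the period had run on 2019-06-19 — and so does not extend the deadline.
The other events in the timeline have no effect on the limitation period under the stated rules.

2019-06-19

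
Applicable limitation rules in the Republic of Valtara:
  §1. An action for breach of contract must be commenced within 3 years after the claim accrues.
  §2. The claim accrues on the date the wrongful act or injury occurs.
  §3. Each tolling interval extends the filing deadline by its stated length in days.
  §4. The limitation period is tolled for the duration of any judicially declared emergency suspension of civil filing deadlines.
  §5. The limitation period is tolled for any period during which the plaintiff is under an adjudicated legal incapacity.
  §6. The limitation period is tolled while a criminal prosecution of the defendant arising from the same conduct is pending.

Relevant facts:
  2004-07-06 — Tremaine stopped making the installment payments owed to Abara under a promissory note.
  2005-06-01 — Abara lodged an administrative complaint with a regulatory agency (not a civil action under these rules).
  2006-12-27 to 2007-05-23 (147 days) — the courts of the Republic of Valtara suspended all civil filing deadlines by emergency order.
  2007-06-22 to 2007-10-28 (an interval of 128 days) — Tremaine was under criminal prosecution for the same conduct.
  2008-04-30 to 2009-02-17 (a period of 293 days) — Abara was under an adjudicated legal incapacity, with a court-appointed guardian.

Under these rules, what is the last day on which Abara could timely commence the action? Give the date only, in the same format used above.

2008-04-06

The limitation period began to run on 2004-07-06.
The untolled deadline — 3 years after 2004-07-06 — is 2007-07-06.
Because the emergency suspension of filing deadlines ran from 2006-12-27 to 2007-05-23, the deadline is extended by 147 days to 2007-11-30.
The period was tolled for 128 days by the pending criminal prosecution (2007-06-22 to 2007-10-28), pushing the deadline to 2008-04-06.
The plaintiff's legal incapacity from 2008-04-30 to 2009-02-17 began after the period had already run on 2008-04-06, so it has no tolling effect.
The other events in the timeline have no effect on the limitation period under the stated rules.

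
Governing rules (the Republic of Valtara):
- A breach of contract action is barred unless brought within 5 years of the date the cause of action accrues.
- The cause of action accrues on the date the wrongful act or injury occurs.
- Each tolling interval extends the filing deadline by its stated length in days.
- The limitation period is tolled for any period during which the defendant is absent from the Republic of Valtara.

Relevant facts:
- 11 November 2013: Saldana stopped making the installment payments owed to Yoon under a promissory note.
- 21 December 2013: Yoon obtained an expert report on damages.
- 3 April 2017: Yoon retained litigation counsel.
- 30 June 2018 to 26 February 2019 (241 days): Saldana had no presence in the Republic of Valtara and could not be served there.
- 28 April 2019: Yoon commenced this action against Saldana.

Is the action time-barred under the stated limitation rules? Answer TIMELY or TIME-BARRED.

The limitation period began to run on 11 November 2013.
Adding the 5 years base period to 11 November 2013 gives a deadline of 11 November 2018, before any tolling.
The defendant's absence from the jurisdiction from 30 June 2018 to 26 February 2019 tolled the period for 241 days, extending the deadline to 10 July 2019.
The other events in the timeline have no effect on the limitation period under the stated rules.
The 28 April 2019 filing precedes the 10 July 2019 deadline; the claim is timely.

TIMELY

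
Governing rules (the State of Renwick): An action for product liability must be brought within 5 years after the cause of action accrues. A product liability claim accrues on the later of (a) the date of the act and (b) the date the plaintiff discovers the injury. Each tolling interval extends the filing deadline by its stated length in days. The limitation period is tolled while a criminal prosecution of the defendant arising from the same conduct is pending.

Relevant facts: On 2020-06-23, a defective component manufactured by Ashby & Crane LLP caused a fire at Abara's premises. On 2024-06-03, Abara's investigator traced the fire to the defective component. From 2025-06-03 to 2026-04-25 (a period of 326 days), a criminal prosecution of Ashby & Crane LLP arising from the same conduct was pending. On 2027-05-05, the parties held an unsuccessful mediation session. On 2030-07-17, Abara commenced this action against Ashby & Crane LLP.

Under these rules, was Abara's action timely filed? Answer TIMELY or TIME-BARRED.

TIME-BARRED

The claim accrued on 2024-06-03 — the later of the 2020-06-23 act and the 2024-06-03 discovery.
The untolled deadline — 5 years after 2024-06-03 — is 2029-06-03.
Because the pending criminal prosecution ran from 2025-06-03 to 2026-04-25, the deadline is extended by 326 days to 2030-04-25.
The other events in the timeline have no effect on the limitation period under the stated rules.
Filing on 2030-07-17 missed the 2030-04-25 deadline — the action is time-barred.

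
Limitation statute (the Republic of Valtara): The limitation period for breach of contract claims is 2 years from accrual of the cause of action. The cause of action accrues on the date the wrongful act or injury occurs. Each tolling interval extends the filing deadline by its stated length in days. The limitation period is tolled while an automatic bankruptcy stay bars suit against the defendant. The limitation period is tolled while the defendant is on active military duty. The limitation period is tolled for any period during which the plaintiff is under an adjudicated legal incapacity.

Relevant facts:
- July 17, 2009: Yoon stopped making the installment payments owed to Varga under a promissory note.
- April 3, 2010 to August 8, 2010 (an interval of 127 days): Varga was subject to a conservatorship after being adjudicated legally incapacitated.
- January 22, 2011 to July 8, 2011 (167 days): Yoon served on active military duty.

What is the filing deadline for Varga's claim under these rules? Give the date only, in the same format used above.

May 6, 2012

The claim accrued on July 17, 2009, when the wrongful act occurred.
Adding the 2 years base period to July 17, 2009 gives a deadline of July 17, 2011, before any tolling.
The plaintiff's legal incapacity from April 3, 2010 to August 8, 2010 tolled the period for 127 days, extending the deadline to November 21, 2011.
The period was tolled for 167 days by the defendant's active military service (January 22, 2011 to July 8, 2011), pushing the deadline to May 6, 2012.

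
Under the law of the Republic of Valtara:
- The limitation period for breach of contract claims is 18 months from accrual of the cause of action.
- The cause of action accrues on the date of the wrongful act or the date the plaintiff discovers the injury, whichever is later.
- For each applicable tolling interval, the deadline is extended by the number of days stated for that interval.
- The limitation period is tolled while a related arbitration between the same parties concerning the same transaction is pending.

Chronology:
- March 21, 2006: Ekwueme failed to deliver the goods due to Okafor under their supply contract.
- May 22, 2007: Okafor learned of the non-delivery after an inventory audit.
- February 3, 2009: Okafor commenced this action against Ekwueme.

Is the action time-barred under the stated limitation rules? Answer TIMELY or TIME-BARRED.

The claim accrued on May 22, 2007 — the later of the March 21, 2006 act and the May 22, 2007 discovery.
Adding the 18 months base period to May 22, 2007 gives a deadline of November 22, 2008, before any tolling.
Filing on February 3, 2009 missed the November 22, 2008 deadline — the action is time-barred.

TIME-BARRED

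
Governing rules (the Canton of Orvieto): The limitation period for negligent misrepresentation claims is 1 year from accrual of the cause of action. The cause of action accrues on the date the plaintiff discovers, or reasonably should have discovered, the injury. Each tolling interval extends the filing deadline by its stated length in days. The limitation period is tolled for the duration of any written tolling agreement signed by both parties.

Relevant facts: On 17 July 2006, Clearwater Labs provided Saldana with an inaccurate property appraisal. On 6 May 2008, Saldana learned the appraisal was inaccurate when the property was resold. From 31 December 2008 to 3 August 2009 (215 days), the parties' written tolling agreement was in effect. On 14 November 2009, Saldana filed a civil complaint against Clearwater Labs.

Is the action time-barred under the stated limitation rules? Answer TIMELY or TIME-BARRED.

Accrual is tied to discovery, so the period began on 6 May 2008 rather than on 17 July 2006 when the act occurred.
The untolled deadline — 1 year after 6 May 2008 — is 6 May 2009.
The period was tolled for 215 days by the written tolling agreement (31 December 2008 to 3 August 2009), pushing the deadline to 7 December 2009.
Saldana filed on 14 November 2009, before the 7 December 2009 deadline, so the action is timely.

TIMELY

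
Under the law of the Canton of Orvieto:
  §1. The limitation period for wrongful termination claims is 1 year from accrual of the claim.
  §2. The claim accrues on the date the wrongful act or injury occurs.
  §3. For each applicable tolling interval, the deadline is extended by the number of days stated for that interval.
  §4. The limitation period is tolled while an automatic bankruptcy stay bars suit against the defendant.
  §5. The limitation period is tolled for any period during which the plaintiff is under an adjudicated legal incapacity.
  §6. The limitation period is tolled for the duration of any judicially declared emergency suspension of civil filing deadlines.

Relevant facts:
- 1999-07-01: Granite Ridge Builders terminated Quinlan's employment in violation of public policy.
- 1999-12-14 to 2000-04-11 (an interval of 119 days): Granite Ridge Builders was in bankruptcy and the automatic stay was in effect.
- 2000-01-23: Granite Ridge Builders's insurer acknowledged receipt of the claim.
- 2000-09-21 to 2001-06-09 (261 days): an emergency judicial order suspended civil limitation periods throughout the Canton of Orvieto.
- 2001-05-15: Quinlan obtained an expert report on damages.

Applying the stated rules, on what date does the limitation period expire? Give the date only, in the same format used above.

2001-07-16

The claim accrued on 1999-07-01, the date of the act.
1 year from 1999-07-01 is 2000-07-01.
The period was tolled for 119 days by the automatic bankruptcy stay (1999-12-14 to 2000-04-11), pushing the deadline to 2000-10-28.
The emergency suspension of filing deadlines from 2000-09-21 to 2001-06-09 tolled the period for 261 days, extending the deadline to 2001-07-16.
The other events in the timeline have no effect on the limitation period under the stated rules.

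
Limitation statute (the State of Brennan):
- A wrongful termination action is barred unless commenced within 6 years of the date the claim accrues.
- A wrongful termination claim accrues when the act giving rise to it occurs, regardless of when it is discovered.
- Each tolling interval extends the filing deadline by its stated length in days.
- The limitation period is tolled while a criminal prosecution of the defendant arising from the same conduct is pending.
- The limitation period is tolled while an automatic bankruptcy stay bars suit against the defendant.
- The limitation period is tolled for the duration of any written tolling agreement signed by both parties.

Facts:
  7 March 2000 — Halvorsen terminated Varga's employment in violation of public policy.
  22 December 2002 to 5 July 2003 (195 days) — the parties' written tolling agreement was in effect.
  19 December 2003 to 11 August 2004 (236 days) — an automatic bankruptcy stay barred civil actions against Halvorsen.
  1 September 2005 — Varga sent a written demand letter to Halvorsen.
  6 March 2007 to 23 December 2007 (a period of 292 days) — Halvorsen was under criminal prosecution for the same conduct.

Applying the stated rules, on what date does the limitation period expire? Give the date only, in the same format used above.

The limitation period began to run on 7 March 2000.
Adding the 6 years base period to 7 March 2000 gives a deadline of 7 March 2006, before any tolling.
The written tolling agreement from 22 December 2002 to 5 July 2003 tolled the period for 195 days, extending the deadline to 18 September 2006.
The automatic bankruptcy stay from 19 December 2003 to 11 August 2004 tolled the period for 236 days, extending the deadline to 12 May 2007.
Because the pending criminal prosecution ran from 6 March 2007 to 23 December 2007, the deadline is extended by 292 days to 28 February 2008.
The other events in the timeline have no effect on the limitation period under the stated rules.

28 February 2008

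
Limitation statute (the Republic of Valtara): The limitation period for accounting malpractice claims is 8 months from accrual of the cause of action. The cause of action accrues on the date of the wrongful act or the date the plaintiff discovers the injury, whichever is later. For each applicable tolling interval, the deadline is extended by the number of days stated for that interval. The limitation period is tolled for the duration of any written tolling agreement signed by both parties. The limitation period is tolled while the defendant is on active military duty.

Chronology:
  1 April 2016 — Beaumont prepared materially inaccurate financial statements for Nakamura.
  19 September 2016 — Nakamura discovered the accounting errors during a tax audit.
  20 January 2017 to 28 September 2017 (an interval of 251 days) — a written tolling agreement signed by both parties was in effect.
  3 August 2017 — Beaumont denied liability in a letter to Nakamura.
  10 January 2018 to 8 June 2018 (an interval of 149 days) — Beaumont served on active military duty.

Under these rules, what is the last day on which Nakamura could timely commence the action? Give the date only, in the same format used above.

23 June 2018

The claim accrued on 19 September 2016 — the later of the 1 April 2016 act and the 19 September 2016 discovery.
8 months from 19 September 2016 is 19 May 2017.
The period was tolled for 251 days by the written tolling agreement (20 January 2017 to 28 September 2017), pushing the deadline to 25 January 2018.
The defendant's active military service from 10 January 2018 to 8 June 2018 tolled the period for 149 days, extending the deadline to 23 June 2018.
The other events in the timeline have no effect on the limitation period under the stated rules.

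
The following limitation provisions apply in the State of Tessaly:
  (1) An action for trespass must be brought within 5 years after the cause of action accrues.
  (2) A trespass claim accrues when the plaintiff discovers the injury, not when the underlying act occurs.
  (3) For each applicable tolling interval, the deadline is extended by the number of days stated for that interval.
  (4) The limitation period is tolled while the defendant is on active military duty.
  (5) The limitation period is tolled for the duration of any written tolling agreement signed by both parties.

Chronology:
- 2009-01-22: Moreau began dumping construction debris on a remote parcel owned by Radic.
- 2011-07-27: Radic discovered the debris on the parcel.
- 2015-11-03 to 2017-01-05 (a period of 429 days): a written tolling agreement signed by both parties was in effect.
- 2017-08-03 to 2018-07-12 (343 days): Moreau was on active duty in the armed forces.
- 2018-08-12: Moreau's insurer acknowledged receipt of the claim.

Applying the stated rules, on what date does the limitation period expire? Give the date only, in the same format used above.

2018-09-07

Under the discovery rule, the claim accrued on 2011-07-27, when Radic discovered the injury — not on the 2009-01-22 date of the underlying act.
5 years from 2011-07-27 is 2016-07-27.
The written tolling agreement from 2015-11-03 to 2017-01-05 tolled the period for 429 days, extending the deadline to 2017-09-29.
The defendant's active military service from 2017-08-03 to 2018-07-12 tolled the period for 343 days, extending the deadline to 2018-09-07.
Nothing else in the chronology tolls or restarts the period.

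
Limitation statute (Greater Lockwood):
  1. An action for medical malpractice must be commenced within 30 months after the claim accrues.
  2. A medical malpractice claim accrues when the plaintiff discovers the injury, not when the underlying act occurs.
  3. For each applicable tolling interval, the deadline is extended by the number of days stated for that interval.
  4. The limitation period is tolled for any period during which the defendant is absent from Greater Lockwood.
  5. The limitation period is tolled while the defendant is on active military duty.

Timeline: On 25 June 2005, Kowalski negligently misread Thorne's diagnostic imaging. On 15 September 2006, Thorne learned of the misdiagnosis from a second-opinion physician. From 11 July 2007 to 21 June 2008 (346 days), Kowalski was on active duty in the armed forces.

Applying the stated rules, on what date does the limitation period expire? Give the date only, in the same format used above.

Under the discovery rule, the claim accrued on 15 September 2006, when Thorne discovered the injury — not on the 25 June 2005 date of the underlying act.
30 months from 15 September 2006 is 15 March 2009.
Because the defendant's active military service ran from 11 July 2007 to 21 June 2008, the deadline is extended by 346 days to 24 February 2010.

24 February 2010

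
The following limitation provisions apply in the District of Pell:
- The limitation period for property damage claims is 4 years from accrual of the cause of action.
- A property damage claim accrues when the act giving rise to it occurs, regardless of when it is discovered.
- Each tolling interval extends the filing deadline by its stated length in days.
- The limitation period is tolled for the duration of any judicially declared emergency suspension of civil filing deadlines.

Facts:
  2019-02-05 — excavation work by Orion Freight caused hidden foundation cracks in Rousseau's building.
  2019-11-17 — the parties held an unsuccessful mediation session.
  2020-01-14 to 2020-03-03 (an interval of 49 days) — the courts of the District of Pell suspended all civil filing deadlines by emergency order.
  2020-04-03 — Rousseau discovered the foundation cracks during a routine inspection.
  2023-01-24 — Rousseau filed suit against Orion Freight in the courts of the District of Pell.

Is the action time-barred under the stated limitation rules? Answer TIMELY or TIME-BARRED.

TIMELY

The claim accrued on 2019-02-05, when the wrongful act occurred; under the stated occurrence rule the 2020-04-03 discovery does not delay accrual.
4 years from 2019-02-05 is 2023-02-05.
The period was tolled for 49 days by the emergency suspension of filing deadlines (2020-01-14 to 2020-03-03), pushing the deadline to 2023-03-26.
None of the other events listed affects the running of the period under the stated rules.
The 2023-01-24 filing precedes the 2023-03-26 deadline; the claim is timely.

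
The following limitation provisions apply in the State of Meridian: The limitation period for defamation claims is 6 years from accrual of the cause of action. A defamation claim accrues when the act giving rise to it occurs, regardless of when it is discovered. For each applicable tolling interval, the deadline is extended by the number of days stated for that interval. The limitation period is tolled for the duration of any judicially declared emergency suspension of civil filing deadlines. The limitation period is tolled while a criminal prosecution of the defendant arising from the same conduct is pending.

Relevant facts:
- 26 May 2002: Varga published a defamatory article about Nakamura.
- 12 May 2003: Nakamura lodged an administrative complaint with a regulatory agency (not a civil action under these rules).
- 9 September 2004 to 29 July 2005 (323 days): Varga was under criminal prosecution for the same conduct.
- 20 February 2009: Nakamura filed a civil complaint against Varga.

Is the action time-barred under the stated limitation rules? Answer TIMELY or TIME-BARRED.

The cause of action accrued on 26 May 2002, the date of the act.
Adding the 6 years base period to 26 May 2002 gives a deadline of 26 May 2008, before any tolling.
The period was tolled for 323 days by the pending criminal prosecution (9 September 2004 to 29 July 2005), pushing the deadline to 14 April 2009.
The other events in the timeline have no effect on the limitation period under the stated rules.
Nakamura filed on 20 February 2009, before the 14 April 2009 deadline, so the action is timely.

TIMELY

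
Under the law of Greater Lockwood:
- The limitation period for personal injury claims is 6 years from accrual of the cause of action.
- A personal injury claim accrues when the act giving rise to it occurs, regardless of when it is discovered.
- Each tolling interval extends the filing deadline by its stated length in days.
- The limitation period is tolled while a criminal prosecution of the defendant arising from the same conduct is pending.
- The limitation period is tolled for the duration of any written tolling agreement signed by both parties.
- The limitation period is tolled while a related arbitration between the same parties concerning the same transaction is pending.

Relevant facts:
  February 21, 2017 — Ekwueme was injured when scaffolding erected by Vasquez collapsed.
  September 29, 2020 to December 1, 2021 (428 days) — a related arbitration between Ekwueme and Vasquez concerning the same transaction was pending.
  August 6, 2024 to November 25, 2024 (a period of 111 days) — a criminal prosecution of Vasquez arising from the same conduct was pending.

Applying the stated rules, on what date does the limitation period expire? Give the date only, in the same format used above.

The cause of action accrued on February 21, 2017, the date of the act.
6 years from February 21, 2017 is February 21, 2023.
The period was tolled for 428 days by the pending related arbitration (September 29, 2020 to December 1, 2021), pushing the deadline to April 24, 2024.
The pending criminal prosecution starting August 6, 2024 came too late — the period had run on April 24, 2024 — and so does not extend the deadline.

April 24, 2024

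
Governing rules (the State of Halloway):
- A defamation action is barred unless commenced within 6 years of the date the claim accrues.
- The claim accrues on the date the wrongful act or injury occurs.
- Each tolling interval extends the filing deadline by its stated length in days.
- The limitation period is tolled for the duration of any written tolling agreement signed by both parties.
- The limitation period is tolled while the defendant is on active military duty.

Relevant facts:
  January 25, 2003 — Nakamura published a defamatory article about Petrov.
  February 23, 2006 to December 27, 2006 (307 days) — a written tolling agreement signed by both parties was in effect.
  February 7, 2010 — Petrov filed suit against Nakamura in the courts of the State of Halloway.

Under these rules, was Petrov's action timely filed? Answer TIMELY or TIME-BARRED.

TIME-BARRED

The limitation period began to run on January 25, 2003.
6 years from January 25, 2003 is January 25, 2009.
The written tolling agreement from February 23, 2006 to December 27, 2006 tolled the period for 307 days, extending the deadline to November 28, 2009.
Petrov filed on February 7, 2010, after the November 28, 2009 deadline, so the action is time-barred.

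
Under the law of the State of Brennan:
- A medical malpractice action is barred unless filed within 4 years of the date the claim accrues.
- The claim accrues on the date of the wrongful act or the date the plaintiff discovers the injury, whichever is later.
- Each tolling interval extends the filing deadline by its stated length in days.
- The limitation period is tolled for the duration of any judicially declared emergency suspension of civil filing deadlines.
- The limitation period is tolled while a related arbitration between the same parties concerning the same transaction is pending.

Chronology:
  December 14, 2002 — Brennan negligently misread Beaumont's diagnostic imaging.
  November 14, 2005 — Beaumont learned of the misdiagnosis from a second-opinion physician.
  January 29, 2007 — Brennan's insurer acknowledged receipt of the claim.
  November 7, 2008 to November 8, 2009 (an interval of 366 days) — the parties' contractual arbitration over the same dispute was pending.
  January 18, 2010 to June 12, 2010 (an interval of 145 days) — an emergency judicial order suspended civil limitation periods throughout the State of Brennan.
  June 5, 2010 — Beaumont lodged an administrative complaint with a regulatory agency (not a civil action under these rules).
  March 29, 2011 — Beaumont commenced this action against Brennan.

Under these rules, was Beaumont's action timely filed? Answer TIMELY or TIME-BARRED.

TIMELY

Taking the later of the act (December 14, 2002) and discovery (November 14, 2005), the claim accrued on November 14, 2005.
Adding the 4 years base period to November 14, 2005 gives a deadline of November 14, 2009, before any tolling.
Because the pending related arbitration ran from November 7, 2008 to November 8, 2009, the deadline is extended by 366 days to November 15, 2010.
The period was tolled for 145 days by the emergency suspension of filing deadlines (January 18, 2010 to June 12, 2010), pushing the deadline to April 9, 2011.
Nothing else in the chronology tolls or restarts the period.
Filing on March 29, 2011 beat the April 9, 2011 deadline — the action is timely.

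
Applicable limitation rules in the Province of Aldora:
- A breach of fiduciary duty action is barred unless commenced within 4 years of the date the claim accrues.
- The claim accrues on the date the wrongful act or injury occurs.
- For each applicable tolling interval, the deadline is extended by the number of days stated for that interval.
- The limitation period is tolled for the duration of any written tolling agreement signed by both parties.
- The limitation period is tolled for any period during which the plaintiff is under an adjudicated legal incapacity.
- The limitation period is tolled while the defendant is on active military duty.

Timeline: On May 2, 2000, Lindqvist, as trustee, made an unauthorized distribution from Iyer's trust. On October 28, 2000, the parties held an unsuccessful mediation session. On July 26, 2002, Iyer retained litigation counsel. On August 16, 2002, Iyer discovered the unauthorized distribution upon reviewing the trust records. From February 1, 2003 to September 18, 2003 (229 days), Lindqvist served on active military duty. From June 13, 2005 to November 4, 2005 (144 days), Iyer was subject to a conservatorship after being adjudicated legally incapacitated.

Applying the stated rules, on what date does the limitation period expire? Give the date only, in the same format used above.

Because the rule ties accrual to occurrence, the claim accrued on May 2, 2000, not on the August 16, 2002 discovery date.
The untolled deadline — 4 years after May 2, 2000 — is May 2, 2004.
The defendant's active military service from February 1, 2003 to September 18, 2003 tolled the period for 229 days, extending the deadline to December 17, 2004.
By the time the plaintiff's legal incapacity began on June 13, 2005, the limitation period had already expired on December 17, 2004; that interval cannot revive it.
The other events in the timeline have no effect on the limitation period under the stated rules.

December 17, 2004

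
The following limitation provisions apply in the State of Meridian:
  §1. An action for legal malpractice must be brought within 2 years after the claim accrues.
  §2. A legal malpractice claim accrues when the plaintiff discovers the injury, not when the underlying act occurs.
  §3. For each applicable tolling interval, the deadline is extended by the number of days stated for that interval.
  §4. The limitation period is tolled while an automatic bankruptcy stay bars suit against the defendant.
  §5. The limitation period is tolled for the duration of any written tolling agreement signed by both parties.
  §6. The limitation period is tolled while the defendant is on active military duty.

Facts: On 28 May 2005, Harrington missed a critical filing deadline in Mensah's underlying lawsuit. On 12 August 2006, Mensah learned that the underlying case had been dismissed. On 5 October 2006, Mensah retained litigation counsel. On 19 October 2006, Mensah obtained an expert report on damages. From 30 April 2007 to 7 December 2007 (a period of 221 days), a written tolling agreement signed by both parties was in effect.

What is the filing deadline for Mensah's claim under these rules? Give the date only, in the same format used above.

21 March 2009

Accrual is tied to discovery, so the period began on 12 August 2006 rather than on 28 May 2005 when the act occurred.
Adding the 2 years base period to 12 August 2006 gives a deadline of 12 August 2008, before any tolling.
Because the written tolling agreement ran from 30 April 2007 to 7 December 2007, the deadline is extended by 221 days to 21 March 2009.
The other events in the timeline have no effect on the limitation period under the stated rules.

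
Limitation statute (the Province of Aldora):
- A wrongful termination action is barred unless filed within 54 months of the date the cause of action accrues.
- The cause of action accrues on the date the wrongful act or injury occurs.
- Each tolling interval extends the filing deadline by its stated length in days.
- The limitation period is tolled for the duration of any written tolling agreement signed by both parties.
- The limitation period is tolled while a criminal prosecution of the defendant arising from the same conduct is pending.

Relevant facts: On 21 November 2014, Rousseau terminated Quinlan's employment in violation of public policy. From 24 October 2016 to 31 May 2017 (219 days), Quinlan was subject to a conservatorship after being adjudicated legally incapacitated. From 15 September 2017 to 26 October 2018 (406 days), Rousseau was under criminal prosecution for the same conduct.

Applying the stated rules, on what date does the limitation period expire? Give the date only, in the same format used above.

The cause of action accrued on 21 November 2014, the date of the act.
Adding the 54 months base period to 21 November 2014 gives a deadline of 21 May 2019, before any tolling.
The pending criminal prosecution from 15 September 2017 to 26 October 2018 tolled the period for 406 days, extending the deadline to 30 June 2020.
No stated provision tolls the period for the plaintiff's incapacity, so the interval from 24 October 2016 to 31 May 2017 has no effect on the deadline.

30 June 2020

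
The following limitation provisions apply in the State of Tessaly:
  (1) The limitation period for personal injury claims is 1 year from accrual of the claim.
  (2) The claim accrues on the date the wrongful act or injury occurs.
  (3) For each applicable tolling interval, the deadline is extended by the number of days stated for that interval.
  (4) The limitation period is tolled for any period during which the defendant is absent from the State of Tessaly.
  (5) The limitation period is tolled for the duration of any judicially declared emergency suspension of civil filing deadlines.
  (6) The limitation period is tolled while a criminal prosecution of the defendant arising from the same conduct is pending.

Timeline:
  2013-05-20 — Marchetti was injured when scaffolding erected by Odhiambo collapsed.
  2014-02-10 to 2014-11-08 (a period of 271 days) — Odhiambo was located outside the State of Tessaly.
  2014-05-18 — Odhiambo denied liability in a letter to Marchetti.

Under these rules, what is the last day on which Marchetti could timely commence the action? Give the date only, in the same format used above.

The limitation period began to run on 2013-05-20.
The untolled deadline — 1 year after 2013-05-20 — is 2014-05-20.
The period was tolled for 271 days by the defendant's absence from the jurisdiction (2014-02-10 to 2014-11-08), pushing the deadline to 2015-02-15.
The other events in the timeline have no effect on the limitation period under the stated rules.

2015-02-15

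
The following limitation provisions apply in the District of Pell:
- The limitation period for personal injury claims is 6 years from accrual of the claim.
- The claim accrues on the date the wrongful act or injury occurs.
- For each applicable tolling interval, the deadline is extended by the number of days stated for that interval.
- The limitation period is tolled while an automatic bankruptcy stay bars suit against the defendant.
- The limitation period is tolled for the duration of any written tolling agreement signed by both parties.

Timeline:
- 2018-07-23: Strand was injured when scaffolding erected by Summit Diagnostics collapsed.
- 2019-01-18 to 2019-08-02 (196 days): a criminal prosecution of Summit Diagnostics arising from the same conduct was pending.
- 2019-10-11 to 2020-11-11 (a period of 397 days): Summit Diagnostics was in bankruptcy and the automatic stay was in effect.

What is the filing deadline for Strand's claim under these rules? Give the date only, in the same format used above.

2025-08-24

The claim accrued on 2018-07-23, the date of the act.
6 years from 2018-07-23 is 2024-07-23.
The period was tolled for 397 days by the automatic bankruptcy stay (2019-10-11 to 2020-11-11), pushing the deadline to 2025-08-24.
The pending criminal prosecution from 2019-01-18 to 2019-08-02 does not toll the period, because no stated rule makes a criminal prosecution a tolling event.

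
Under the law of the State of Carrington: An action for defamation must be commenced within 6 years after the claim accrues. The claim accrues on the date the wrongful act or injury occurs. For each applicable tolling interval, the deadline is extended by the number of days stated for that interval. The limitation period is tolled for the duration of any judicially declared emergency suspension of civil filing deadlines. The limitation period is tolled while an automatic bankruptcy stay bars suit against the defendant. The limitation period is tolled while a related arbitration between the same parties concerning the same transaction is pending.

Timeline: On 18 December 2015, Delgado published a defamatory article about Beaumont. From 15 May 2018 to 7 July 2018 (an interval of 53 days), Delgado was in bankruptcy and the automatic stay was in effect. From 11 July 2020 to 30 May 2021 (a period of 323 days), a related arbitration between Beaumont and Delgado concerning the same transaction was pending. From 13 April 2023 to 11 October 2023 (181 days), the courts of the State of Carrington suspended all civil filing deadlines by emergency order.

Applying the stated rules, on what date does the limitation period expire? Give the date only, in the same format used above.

The claim accrued on 18 December 2015, the date of the act.
6 years from 18 December 2015 is 18 December 2021.
The period was tolled for 53 days by the automatic bankruptcy stay (15 May 2018 to 7 July 2018), pushing the deadline to 9 February 2022.
The pending related arbitration from 11 July 2020 to 30 May 2021 tolled the period for 323 days, extending the deadline to 29 December 2022.
The emergency suspension of filing deadlines from 13 April 2023 to 11 October 2023 began after the period had already run on 29 December 2022, so it has no tolling effect.

29 December 2022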